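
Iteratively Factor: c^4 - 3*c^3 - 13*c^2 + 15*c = (c - 5)*(c^3 + 2*c^2 - 3*c) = (c - 5)*(c + 3)*(c^2 - c) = (c - 5)*(c - 1)*(c + 3)*(c)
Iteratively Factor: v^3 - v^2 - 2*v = (v - 2)*(v^2 + v) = (v - 2)*(v + 1)*(v)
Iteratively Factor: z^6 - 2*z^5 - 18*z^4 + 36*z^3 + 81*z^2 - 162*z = (z + 3)*(z^5 - 5*z^4 - 3*z^3 + 45*z^2 - 54*z) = (z - 3)*(z + 3)*(z^4 - 2*z^3 - 9*z^2 + 18*z) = (z - 3)^2*(z + 3)*(z^3 + z^2 - 6*z) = (z - 3)^2*(z + 3)^2*(z^2 - 2*z) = (z - 3)^2*(z - 2)*(z + 3)^2*(z)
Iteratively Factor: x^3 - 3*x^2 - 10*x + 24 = (x - 4)*(x^2 + x - 6) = (x - 4)*(x - 2)*(x + 3)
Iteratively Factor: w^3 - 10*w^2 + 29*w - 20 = (w - 1)*(w^2 - 9*w + 20) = (w - 5)*(w - 1)*(w - 4)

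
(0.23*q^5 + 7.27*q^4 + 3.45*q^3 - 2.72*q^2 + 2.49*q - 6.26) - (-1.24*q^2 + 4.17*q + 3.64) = 0.23*q^5 + 7.27*q^4 + 3.45*q^3 - 1.48*q^2 - 1.68*q - 9.9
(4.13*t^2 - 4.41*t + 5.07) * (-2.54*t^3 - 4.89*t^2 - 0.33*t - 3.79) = -10.4902*t^5 - 8.9943*t^4 + 7.3242*t^3 - 38.9897*t^2 + 15.0408*t - 19.2153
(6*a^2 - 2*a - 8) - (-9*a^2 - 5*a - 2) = 15*a^2 + 3*a - 6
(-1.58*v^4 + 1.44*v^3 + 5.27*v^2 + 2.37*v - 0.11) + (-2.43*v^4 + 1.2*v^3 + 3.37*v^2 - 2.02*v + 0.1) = -4.01*v^4 + 2.64*v^3 + 8.64*v^2 + 0.35*v - 0.01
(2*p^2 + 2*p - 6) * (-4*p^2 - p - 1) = -8*p^4 - 10*p^3 + 20*p^2 + 4*p + 6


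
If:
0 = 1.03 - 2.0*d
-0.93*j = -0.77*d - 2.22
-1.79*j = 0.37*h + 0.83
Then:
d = 0.52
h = -15.85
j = 2.81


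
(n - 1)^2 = n^2 - 2*n + 1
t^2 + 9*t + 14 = (t + 2)*(t + 7)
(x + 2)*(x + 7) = x^2 + 9*x + 14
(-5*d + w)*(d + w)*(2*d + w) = -10*d^3 - 13*d^2*w - 2*d*w^2 + w^3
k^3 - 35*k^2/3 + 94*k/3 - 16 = (k - 8)*(k - 3)*(k - 2/3)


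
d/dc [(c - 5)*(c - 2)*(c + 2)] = 3*c^2 - 10*c - 4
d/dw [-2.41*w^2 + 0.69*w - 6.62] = 0.69 - 4.82*w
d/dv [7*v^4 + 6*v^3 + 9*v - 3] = 28*v^3 + 18*v^2 + 9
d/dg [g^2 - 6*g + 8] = 2*g - 6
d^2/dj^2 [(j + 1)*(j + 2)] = 2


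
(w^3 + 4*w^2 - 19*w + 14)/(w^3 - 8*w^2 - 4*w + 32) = (w^2 + 6*w - 7)/(w^2 - 6*w - 16)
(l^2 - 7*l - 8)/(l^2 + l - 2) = (l^2 - 7*l - 8)/(l^2 + l - 2)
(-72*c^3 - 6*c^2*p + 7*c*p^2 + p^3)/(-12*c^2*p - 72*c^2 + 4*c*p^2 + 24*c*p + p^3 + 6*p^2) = (-12*c^2 + c*p + p^2)/(-2*c*p - 12*c + p^2 + 6*p)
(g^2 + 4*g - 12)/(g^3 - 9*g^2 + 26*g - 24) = (g + 6)/(g^2 - 7*g + 12)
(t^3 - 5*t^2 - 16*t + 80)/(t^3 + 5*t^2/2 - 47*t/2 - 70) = 2*(t - 4)/(2*t + 7)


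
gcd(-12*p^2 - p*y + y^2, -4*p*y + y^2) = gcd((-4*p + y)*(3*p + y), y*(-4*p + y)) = -4*p + y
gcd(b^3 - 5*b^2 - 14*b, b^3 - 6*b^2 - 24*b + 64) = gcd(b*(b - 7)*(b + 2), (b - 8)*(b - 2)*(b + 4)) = 1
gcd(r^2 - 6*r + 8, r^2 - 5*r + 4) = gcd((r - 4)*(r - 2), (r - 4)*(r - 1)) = r - 4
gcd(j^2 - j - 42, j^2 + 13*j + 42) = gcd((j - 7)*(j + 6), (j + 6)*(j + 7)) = j + 6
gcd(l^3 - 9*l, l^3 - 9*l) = l^3 - 9*l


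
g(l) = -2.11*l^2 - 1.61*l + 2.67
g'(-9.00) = 36.37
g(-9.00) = -153.75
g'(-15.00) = 61.69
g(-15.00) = -447.93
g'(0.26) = -2.71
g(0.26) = 2.11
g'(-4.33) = 16.66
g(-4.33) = -29.92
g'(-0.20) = -0.77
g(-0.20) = 2.91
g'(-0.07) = -1.31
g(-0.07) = 2.77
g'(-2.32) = 8.18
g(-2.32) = -4.95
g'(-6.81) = 27.13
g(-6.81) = -84.22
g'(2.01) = -10.09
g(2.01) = -9.09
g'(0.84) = -5.15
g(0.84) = -0.17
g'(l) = -4.22*l - 1.61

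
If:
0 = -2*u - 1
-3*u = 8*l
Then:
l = 3/16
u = -1/2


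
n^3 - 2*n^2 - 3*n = n*(n - 3)*(n + 1)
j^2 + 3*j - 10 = (j - 2)*(j + 5)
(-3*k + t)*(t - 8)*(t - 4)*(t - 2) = -3*k*t^3 + 42*k*t^2 - 168*k*t + 192*k + t^4 - 14*t^3 + 56*t^2 - 64*t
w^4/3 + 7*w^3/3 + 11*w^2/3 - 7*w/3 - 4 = (w/3 + 1)*(w - 1)*(w + 1)*(w + 4)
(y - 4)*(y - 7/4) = y^2 - 23*y/4 + 7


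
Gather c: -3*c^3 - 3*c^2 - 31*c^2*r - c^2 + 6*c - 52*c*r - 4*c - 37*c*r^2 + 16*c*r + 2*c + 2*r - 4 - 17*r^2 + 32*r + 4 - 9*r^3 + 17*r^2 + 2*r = -3*c^3 + c^2*(-31*r - 4) + c*(-37*r^2 - 36*r + 4) - 9*r^3 + 36*r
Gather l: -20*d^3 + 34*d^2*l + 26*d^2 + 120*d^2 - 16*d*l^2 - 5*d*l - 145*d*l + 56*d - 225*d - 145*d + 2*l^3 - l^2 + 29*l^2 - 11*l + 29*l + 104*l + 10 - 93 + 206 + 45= -20*d^3 + 146*d^2 - 314*d + 2*l^3 + l^2*(28 - 16*d) + l*(34*d^2 - 150*d + 122) + 168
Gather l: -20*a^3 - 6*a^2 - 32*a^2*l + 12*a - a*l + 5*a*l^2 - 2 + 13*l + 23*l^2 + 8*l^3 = -20*a^3 - 6*a^2 + 12*a + 8*l^3 + l^2*(5*a + 23) + l*(-32*a^2 - a + 13) - 2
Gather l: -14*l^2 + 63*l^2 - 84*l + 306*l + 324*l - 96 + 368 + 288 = 49*l^2 + 546*l + 560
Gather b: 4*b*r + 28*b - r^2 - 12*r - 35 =b*(4*r + 28) - r^2 - 12*r - 35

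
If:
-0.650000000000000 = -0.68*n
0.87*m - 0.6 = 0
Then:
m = 0.69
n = 0.96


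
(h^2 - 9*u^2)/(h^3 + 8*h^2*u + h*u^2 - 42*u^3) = (-h + 3*u)/(-h^2 - 5*h*u + 14*u^2)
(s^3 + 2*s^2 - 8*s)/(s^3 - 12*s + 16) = s/(s - 2)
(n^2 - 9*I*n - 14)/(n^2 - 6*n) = (n^2 - 9*I*n - 14)/(n*(n - 6))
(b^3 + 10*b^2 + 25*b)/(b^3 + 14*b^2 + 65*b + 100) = b/(b + 4)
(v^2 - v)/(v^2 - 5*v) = (v - 1)/(v - 5)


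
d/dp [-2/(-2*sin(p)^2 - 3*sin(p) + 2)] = -2*(4*sin(p) + 3)*cos(p)/(2*sin(p)^2 + 3*sin(p) - 2)^2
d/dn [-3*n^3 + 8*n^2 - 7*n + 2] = -9*n^2 + 16*n - 7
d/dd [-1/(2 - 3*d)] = -3/(3*d - 2)^2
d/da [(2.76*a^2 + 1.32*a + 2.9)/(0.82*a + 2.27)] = (2.2632*a^2 + 12.5304*a + 0.6184)/(0.6724*a^2 + 3.7228*a + 5.1529)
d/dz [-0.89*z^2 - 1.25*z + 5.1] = -1.78*z - 1.25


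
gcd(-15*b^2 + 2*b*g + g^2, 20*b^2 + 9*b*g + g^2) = 5*b + g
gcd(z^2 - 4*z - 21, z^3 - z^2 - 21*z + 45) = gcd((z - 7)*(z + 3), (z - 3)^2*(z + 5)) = 1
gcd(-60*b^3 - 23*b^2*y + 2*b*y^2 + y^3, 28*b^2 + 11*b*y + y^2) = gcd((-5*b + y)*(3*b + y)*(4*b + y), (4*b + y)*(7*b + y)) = 4*b + y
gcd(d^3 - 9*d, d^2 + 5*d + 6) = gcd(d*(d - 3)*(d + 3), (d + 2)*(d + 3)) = d + 3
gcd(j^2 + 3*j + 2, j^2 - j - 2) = j + 1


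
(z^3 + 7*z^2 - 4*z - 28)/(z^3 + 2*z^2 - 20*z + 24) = (z^2 + 9*z + 14)/(z^2 + 4*z - 12)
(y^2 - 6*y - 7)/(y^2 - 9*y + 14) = (y + 1)/(y - 2)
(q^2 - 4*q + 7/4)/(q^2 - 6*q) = (q^2 - 4*q + 7/4)/(q*(q - 6))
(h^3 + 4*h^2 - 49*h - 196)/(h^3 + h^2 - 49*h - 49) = (h + 4)/(h + 1)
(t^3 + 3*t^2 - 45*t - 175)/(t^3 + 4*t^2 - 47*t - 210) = (t + 5)/(t + 6)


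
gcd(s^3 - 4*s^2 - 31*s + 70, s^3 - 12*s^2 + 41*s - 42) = s^2 - 9*s + 14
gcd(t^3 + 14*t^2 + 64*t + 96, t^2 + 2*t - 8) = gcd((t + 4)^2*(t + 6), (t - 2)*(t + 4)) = t + 4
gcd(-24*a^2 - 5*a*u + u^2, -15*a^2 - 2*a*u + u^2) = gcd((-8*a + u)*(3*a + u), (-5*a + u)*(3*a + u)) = 3*a + u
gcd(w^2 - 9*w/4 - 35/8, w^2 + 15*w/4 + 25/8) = w + 5/4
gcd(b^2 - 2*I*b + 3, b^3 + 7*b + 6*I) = b^2 - 2*I*b + 3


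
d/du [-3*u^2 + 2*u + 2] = 2 - 6*u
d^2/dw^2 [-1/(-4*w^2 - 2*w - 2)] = (-4*w^2 - 2*w + (4*w + 1)^2 - 2)/(2*w^2 + w + 1)^3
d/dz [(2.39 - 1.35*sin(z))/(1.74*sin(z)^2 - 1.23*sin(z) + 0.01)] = (2.349*sin(z)^2 - 8.3172*sin(z) + 2.9262)*cos(z)/(3.0276*sin(z)^4 - 4.2804*sin(z)^3 + 1.5477*sin(z)^2 - 0.0246*sin(z) + 0.0001)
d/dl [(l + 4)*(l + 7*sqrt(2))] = 2*l + 4 + 7*sqrt(2)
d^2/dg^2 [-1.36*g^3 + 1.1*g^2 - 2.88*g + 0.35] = 2.2 - 8.16*g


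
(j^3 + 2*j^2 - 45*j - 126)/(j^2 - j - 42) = j + 3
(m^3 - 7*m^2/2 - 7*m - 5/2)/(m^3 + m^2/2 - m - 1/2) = (m - 5)/(m - 1)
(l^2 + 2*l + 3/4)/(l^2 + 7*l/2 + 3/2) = (l + 3/2)/(l + 3)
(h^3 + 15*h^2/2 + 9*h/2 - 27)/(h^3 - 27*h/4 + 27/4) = 2*(h + 6)/(2*h - 3)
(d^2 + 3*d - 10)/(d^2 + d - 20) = (d - 2)/(d - 4)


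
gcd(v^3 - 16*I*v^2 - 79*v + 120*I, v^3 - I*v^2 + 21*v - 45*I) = v - 3*I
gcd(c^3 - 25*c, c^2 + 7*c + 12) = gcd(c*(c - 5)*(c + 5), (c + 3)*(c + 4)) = 1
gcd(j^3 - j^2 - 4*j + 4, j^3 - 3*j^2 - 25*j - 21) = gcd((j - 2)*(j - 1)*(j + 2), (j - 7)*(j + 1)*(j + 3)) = 1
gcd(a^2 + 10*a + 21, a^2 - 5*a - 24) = a + 3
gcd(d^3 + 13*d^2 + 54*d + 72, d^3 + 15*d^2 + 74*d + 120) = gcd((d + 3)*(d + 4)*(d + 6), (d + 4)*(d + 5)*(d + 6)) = d^2 + 10*d + 24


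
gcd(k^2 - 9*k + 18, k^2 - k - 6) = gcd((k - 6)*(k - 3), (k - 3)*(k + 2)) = k - 3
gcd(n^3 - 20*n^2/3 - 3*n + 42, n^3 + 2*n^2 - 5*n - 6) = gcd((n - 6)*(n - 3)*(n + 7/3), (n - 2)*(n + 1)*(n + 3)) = 1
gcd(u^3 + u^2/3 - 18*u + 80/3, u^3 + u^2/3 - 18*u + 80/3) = u^3 + u^2/3 - 18*u + 80/3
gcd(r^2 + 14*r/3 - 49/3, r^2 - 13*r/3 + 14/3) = r - 7/3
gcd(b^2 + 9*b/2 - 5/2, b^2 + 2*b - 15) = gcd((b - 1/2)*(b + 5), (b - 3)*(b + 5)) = b + 5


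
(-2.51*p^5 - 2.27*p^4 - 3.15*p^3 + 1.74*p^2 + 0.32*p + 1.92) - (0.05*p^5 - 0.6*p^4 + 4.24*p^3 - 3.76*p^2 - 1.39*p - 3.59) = -2.56*p^5 - 1.67*p^4 - 7.39*p^3 + 5.5*p^2 + 1.71*p + 5.51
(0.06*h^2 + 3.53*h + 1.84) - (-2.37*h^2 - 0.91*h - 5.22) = 2.43*h^2 + 4.44*h + 7.06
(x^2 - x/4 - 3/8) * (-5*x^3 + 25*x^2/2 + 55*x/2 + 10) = -5*x^5 + 55*x^4/4 + 105*x^3/4 - 25*x^2/16 - 205*x/16 - 15/4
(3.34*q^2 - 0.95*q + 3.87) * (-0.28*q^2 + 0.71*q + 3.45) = -0.9352*q^4 + 2.6374*q^3 + 9.7649*q^2 - 0.5298*q + 13.3515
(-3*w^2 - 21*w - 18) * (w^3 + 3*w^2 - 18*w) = -3*w^5 - 30*w^4 - 27*w^3 + 324*w^2 + 324*w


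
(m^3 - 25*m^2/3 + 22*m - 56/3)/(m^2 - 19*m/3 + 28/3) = m - 2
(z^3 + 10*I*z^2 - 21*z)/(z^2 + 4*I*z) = (z^2 + 10*I*z - 21)/(z + 4*I)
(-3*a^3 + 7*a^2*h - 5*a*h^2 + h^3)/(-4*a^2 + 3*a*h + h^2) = (3*a^2 - 4*a*h + h^2)/(4*a + h)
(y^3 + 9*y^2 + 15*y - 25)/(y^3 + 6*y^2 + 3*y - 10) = (y + 5)/(y + 2)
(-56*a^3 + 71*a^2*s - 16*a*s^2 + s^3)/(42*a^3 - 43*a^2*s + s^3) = (56*a^2 - 15*a*s + s^2)/(-42*a^2 + a*s + s^2)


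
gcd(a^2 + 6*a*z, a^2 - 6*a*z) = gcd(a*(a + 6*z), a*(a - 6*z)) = a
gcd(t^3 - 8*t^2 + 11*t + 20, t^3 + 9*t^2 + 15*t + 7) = t + 1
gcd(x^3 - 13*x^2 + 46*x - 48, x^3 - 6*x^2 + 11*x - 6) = x^2 - 5*x + 6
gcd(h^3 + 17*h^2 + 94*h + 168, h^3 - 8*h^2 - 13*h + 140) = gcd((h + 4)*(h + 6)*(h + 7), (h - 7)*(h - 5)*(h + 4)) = h + 4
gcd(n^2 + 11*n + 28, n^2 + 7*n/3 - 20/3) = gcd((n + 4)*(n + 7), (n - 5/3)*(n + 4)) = n + 4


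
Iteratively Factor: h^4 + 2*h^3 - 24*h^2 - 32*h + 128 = (h - 4)*(h^3 + 6*h^2 - 32) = (h - 4)*(h + 4)*(h^2 + 2*h - 8) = (h - 4)*(h - 2)*(h + 4)*(h + 4)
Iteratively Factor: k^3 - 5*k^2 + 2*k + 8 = (k + 1)*(k^2 - 6*k + 8) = (k - 4)*(k + 1)*(k - 2)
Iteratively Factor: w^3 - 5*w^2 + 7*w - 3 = (w - 3)*(w^2 - 2*w + 1) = (w - 3)*(w - 1)*(w - 1)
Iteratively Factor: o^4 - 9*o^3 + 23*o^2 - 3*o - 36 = (o - 4)*(o^3 - 5*o^2 + 3*o + 9) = (o - 4)*(o - 3)*(o^2 - 2*o - 3) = (o - 4)*(o - 3)*(o + 1)*(o - 3)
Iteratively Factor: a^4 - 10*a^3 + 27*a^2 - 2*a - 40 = (a - 2)*(a^3 - 8*a^2 + 11*a + 20) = (a - 5)*(a - 2)*(a^2 - 3*a - 4) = (a - 5)*(a - 4)*(a - 2)*(a + 1)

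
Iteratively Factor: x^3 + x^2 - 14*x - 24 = (x + 2)*(x^2 - x - 12) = (x - 4)*(x + 2)*(x + 3)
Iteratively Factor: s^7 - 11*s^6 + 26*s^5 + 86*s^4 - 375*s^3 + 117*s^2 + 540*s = (s - 4)*(s^6 - 7*s^5 - 2*s^4 + 78*s^3 - 63*s^2 - 135*s) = (s - 4)*(s - 3)*(s^5 - 4*s^4 - 14*s^3 + 36*s^2 + 45*s) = (s - 4)*(s - 3)*(s + 1)*(s^4 - 5*s^3 - 9*s^2 + 45*s) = (s - 4)*(s - 3)*(s + 1)*(s + 3)*(s^3 - 8*s^2 + 15*s) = (s - 5)*(s - 4)*(s - 3)*(s + 1)*(s + 3)*(s^2 - 3*s) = s*(s - 5)*(s - 4)*(s - 3)*(s + 1)*(s + 3)*(s - 3)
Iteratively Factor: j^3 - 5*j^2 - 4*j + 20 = (j - 2)*(j^2 - 3*j - 10) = (j - 5)*(j - 2)*(j + 2)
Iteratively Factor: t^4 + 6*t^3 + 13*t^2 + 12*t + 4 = (t + 1)*(t^3 + 5*t^2 + 8*t + 4) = (t + 1)^2*(t^2 + 4*t + 4) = (t + 1)^2*(t + 2)*(t + 2)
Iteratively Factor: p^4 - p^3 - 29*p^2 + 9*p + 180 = (p + 4)*(p^3 - 5*p^2 - 9*p + 45) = (p - 5)*(p + 4)*(p^2 - 9) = (p - 5)*(p - 3)*(p + 4)*(p + 3)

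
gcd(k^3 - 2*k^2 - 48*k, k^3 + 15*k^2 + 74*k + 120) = k + 6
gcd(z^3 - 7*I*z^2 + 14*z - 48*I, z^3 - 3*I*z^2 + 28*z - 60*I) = z - 2*I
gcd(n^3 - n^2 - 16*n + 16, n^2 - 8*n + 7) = n - 1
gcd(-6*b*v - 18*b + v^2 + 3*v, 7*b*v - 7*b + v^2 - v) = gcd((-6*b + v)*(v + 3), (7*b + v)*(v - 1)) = 1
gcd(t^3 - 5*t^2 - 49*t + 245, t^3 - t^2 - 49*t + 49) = t^2 - 49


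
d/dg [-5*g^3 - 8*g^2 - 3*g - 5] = -15*g^2 - 16*g - 3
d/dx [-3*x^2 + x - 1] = 1 - 6*x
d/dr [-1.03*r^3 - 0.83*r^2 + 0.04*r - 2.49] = -3.09*r^2 - 1.66*r + 0.04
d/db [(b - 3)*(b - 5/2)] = 2*b - 11/2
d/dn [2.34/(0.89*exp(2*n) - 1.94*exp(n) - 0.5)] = (4.5396 - 4.1652*exp(n))*exp(n)/(-0.89*exp(2*n) + 1.94*exp(n) + 0.5)^2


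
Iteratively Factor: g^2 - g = (g)*(g - 1)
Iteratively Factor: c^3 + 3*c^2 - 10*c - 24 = (c + 2)*(c^2 + c - 12) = (c - 3)*(c + 2)*(c + 4)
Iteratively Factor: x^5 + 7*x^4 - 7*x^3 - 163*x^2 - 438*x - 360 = (x + 2)*(x^4 + 5*x^3 - 17*x^2 - 129*x - 180) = (x + 2)*(x + 3)*(x^3 + 2*x^2 - 23*x - 60) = (x + 2)*(x + 3)^2*(x^2 - x - 20) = (x + 2)*(x + 3)^2*(x + 4)*(x - 5)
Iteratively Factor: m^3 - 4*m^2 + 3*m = (m - 1)*(m^2 - 3*m) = (m - 3)*(m - 1)*(m)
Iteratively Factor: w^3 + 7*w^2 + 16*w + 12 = (w + 2)*(w^2 + 5*w + 6) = (w + 2)^2*(w + 3)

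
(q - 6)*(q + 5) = q^2 - q - 30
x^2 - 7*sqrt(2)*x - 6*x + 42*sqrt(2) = (x - 6)*(x - 7*sqrt(2))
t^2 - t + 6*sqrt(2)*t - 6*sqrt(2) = (t - 1)*(t + 6*sqrt(2))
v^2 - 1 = (v - 1)*(v + 1)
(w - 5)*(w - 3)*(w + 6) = w^3 - 2*w^2 - 33*w + 90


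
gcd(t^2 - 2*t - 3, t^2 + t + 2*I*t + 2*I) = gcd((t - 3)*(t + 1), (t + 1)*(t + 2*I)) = t + 1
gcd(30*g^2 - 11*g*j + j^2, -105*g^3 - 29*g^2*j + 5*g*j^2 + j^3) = 5*g - j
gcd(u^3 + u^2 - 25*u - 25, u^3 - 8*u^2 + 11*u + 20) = u^2 - 4*u - 5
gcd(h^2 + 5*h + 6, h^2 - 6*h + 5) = 1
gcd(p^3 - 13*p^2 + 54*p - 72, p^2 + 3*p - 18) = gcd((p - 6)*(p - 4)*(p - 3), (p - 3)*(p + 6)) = p - 3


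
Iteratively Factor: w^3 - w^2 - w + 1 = (w + 1)*(w^2 - 2*w + 1) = (w - 1)*(w + 1)*(w - 1)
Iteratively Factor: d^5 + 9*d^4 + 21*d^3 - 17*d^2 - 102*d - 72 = (d + 4)*(d^4 + 5*d^3 + d^2 - 21*d - 18) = (d - 2)*(d + 4)*(d^3 + 7*d^2 + 15*d + 9) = (d - 2)*(d + 1)*(d + 4)*(d^2 + 6*d + 9) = (d - 2)*(d + 1)*(d + 3)*(d + 4)*(d + 3)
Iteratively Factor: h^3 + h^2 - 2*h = (h)*(h^2 + h - 2) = h*(h + 2)*(h - 1)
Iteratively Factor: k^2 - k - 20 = (k - 5)*(k + 4)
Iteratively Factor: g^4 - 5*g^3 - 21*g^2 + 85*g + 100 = (g + 1)*(g^3 - 6*g^2 - 15*g + 100) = (g - 5)*(g + 1)*(g^2 - g - 20) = (g - 5)^2*(g + 1)*(g + 4)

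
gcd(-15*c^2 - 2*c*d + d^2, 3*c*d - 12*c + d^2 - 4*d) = 3*c + d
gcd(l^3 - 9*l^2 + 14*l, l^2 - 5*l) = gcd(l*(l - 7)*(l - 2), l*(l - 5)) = l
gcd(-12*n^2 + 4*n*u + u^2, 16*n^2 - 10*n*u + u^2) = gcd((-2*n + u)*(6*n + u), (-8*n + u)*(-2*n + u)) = -2*n + u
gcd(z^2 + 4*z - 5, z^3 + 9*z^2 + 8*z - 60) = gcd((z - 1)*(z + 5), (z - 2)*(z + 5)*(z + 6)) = z + 5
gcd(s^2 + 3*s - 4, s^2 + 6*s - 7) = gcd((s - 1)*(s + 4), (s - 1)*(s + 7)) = s - 1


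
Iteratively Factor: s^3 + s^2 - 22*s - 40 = (s + 2)*(s^2 - s - 20) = (s + 2)*(s + 4)*(s - 5)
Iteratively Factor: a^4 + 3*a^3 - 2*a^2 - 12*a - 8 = (a - 2)*(a^3 + 5*a^2 + 8*a + 4) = (a - 2)*(a + 1)*(a^2 + 4*a + 4) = (a - 2)*(a + 1)*(a + 2)*(a + 2)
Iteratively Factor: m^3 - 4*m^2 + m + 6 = (m + 1)*(m^2 - 5*m + 6) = (m - 3)*(m + 1)*(m - 2)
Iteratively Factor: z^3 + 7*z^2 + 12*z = (z + 4)*(z^2 + 3*z) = z*(z + 4)*(z + 3)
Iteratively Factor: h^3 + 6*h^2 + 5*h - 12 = (h - 1)*(h^2 + 7*h + 12) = (h - 1)*(h + 3)*(h + 4)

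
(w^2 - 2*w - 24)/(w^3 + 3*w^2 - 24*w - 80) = (w - 6)/(w^2 - w - 20)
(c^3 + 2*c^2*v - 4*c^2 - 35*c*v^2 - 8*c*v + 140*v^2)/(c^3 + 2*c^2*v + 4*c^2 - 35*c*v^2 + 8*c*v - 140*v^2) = (c - 4)/(c + 4)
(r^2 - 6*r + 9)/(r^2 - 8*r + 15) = (r - 3)/(r - 5)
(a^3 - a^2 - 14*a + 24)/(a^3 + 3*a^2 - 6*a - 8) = (a - 3)/(a + 1)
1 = 1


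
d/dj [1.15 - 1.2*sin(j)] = -1.2*cos(j)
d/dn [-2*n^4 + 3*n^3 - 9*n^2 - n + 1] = -8*n^3 + 9*n^2 - 18*n - 1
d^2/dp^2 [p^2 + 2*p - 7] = 2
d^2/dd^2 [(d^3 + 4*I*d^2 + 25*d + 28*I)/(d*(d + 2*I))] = 2*(29*d^3 + 84*I*d^2 - 168*d - 112*I)/(d^3*(d^3 + 6*I*d^2 - 12*d - 8*I))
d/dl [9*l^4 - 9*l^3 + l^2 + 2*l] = 36*l^3 - 27*l^2 + 2*l + 2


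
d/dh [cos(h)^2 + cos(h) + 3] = -sin(h) - sin(2*h)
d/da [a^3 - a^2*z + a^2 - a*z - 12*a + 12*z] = 3*a^2 - 2*a*z + 2*a - z - 12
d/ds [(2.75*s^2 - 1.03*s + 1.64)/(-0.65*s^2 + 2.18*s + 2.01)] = (5.3255*s^2 + 13.187*s - 5.6455)/(0.4225*s^4 - 2.834*s^3 + 2.1394*s^2 + 8.7636*s + 4.0401)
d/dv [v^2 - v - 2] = 2*v - 1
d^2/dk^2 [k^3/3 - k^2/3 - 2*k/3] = 2*k - 2/3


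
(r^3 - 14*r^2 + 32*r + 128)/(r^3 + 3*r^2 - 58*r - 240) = (r^2 - 6*r - 16)/(r^2 + 11*r + 30)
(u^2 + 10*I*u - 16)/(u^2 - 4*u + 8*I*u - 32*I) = (u + 2*I)/(u - 4)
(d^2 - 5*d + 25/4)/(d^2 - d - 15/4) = (2*d - 5)/(2*d + 3)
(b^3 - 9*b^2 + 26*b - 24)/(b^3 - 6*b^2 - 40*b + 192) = (b^2 - 5*b + 6)/(b^2 - 2*b - 48)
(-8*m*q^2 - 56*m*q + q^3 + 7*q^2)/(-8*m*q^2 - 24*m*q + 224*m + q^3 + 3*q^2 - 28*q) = q/(q - 4)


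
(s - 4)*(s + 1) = s^2 - 3*s - 4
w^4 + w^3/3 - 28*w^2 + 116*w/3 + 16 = (w - 4)*(w - 2)*(w + 1/3)*(w + 6)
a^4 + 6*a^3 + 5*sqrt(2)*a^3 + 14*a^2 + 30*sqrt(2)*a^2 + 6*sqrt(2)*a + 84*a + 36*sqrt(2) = (a + 6)*(a + sqrt(2))^2*(a + 3*sqrt(2))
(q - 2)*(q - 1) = q^2 - 3*q + 2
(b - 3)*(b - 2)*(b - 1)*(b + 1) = b^4 - 5*b^3 + 5*b^2 + 5*b - 6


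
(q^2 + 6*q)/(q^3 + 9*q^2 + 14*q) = (q + 6)/(q^2 + 9*q + 14)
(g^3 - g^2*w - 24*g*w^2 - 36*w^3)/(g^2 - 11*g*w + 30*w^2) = (-g^2 - 5*g*w - 6*w^2)/(-g + 5*w)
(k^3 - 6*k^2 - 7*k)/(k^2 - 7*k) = k + 1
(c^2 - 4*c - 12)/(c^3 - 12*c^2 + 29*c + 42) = (c + 2)/(c^2 - 6*c - 7)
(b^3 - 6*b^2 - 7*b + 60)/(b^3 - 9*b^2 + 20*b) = (b + 3)/b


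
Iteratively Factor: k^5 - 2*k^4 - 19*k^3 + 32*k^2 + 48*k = (k + 4)*(k^4 - 6*k^3 + 5*k^2 + 12*k) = (k - 3)*(k + 4)*(k^3 - 3*k^2 - 4*k) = (k - 3)*(k + 1)*(k + 4)*(k^2 - 4*k) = k*(k - 3)*(k + 1)*(k + 4)*(k - 4)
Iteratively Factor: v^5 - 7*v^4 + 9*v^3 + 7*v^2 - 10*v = (v + 1)*(v^4 - 8*v^3 + 17*v^2 - 10*v) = (v - 5)*(v + 1)*(v^3 - 3*v^2 + 2*v) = (v - 5)*(v - 2)*(v + 1)*(v^2 - v) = v*(v - 5)*(v - 2)*(v + 1)*(v - 1)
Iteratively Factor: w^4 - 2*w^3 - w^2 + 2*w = (w + 1)*(w^3 - 3*w^2 + 2*w) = (w - 2)*(w + 1)*(w^2 - w) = (w - 2)*(w - 1)*(w + 1)*(w)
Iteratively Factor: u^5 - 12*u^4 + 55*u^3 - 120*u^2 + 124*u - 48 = (u - 3)*(u^4 - 9*u^3 + 28*u^2 - 36*u + 16) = (u - 3)*(u - 1)*(u^3 - 8*u^2 + 20*u - 16) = (u - 3)*(u - 2)*(u - 1)*(u^2 - 6*u + 8) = (u - 4)*(u - 3)*(u - 2)*(u - 1)*(u - 2)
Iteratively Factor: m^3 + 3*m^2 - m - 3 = (m - 1)*(m^2 + 4*m + 3) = (m - 1)*(m + 3)*(m + 1)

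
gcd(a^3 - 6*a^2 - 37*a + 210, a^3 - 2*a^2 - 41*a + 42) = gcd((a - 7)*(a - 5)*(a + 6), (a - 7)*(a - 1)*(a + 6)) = a^2 - a - 42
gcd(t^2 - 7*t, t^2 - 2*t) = t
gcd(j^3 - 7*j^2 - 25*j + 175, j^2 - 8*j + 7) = j - 7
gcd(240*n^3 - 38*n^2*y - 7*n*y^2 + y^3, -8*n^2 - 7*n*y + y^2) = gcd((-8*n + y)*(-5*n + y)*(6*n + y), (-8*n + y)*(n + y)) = -8*n + y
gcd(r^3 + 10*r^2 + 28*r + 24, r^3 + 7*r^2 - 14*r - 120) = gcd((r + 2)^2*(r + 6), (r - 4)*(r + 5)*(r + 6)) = r + 6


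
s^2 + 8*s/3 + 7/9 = (s + 1/3)*(s + 7/3)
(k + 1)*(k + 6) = k^2 + 7*k + 6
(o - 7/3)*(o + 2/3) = o^2 - 5*o/3 - 14/9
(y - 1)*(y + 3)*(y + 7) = y^3 + 9*y^2 + 11*y - 21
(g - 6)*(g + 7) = g^2 + g - 42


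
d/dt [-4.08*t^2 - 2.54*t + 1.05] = -8.16*t - 2.54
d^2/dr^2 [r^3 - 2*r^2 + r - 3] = 6*r - 4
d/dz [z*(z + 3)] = 2*z + 3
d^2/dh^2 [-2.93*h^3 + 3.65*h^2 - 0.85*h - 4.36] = 7.3 - 17.58*h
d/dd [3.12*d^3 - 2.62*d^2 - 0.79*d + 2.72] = 9.36*d^2 - 5.24*d - 0.79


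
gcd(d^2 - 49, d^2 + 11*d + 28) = d + 7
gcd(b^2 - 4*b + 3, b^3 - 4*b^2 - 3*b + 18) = b - 3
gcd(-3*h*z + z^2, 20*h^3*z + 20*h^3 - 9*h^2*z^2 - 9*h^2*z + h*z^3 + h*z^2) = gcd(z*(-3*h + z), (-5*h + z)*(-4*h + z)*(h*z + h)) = 1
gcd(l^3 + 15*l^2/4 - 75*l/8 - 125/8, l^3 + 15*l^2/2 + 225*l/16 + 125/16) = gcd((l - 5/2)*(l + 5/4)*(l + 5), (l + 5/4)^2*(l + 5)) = l^2 + 25*l/4 + 25/4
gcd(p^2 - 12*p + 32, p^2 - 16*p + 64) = p - 8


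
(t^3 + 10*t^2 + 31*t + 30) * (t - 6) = t^4 + 4*t^3 - 29*t^2 - 156*t - 180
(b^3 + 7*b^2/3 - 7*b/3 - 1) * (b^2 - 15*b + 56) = b^5 - 38*b^4/3 + 56*b^3/3 + 494*b^2/3 - 347*b/3 - 56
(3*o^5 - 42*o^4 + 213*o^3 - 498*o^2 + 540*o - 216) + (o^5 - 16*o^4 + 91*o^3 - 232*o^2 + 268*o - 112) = 4*o^5 - 58*o^4 + 304*o^3 - 730*o^2 + 808*o - 328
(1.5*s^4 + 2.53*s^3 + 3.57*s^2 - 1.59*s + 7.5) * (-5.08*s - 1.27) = -7.62*s^5 - 14.7574*s^4 - 21.3487*s^3 + 3.5433*s^2 - 36.0807*s - 9.525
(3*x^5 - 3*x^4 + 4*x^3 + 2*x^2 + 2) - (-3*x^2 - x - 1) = 3*x^5 - 3*x^4 + 4*x^3 + 5*x^2 + x + 3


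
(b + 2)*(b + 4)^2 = b^3 + 10*b^2 + 32*b + 32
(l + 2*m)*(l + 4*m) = l^2 + 6*l*m + 8*m^2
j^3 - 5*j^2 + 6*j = j*(j - 3)*(j - 2)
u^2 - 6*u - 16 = (u - 8)*(u + 2)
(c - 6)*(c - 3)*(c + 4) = c^3 - 5*c^2 - 18*c + 72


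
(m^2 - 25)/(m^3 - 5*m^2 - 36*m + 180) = (m + 5)/(m^2 - 36)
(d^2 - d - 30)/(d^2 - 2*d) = (d^2 - d - 30)/(d*(d - 2))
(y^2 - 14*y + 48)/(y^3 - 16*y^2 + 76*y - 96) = 1/(y - 2)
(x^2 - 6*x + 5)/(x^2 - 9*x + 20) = (x - 1)/(x - 4)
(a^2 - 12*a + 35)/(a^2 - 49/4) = 4*(a^2 - 12*a + 35)/(4*a^2 - 49)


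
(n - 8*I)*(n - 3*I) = n^2 - 11*I*n - 24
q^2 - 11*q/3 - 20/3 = (q - 5)*(q + 4/3)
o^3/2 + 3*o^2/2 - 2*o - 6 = (o/2 + 1)*(o - 2)*(o + 3)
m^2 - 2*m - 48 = (m - 8)*(m + 6)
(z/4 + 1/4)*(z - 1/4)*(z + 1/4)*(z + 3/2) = z^4/4 + 5*z^3/8 + 23*z^2/64 - 5*z/128 - 3/128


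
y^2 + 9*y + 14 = (y + 2)*(y + 7)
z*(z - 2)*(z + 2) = z^3 - 4*z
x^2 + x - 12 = (x - 3)*(x + 4)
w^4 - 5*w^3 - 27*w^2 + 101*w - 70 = (w - 7)*(w - 2)*(w - 1)*(w + 5)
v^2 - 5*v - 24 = (v - 8)*(v + 3)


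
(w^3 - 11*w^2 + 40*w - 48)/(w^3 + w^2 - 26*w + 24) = (w^2 - 7*w + 12)/(w^2 + 5*w - 6)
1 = 1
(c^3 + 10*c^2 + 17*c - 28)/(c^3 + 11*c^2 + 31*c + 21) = (c^2 + 3*c - 4)/(c^2 + 4*c + 3)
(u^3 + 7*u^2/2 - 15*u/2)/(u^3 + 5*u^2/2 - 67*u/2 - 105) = u*(2*u - 3)/(2*u^2 - 5*u - 42)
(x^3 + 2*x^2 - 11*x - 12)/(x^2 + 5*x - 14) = (x^3 + 2*x^2 - 11*x - 12)/(x^2 + 5*x - 14)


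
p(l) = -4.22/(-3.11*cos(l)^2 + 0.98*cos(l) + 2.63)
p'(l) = -4.22*(-6.22*sin(l)*cos(l) + 0.98*sin(l))/(-3.11*cos(l)^2 + 0.98*cos(l) + 2.63)^2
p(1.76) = -1.81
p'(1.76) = -1.63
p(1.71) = -1.73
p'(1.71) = -1.30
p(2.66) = 6.19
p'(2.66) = -27.34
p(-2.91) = 3.32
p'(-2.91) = 4.22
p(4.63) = -1.67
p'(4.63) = 0.98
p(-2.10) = -3.14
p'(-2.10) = 8.33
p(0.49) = -3.93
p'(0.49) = 7.77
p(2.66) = 6.19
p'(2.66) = -27.34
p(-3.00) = 3.04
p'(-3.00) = 2.21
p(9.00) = 5.00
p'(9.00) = -16.20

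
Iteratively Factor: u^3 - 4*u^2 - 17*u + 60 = (u - 5)*(u^2 + u - 12) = (u - 5)*(u + 4)*(u - 3)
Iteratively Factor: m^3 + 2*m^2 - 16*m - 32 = (m - 4)*(m^2 + 6*m + 8) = (m - 4)*(m + 2)*(m + 4)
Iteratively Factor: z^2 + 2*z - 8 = (z + 4)*(z - 2)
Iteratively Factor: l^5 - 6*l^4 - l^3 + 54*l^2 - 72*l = (l)*(l^4 - 6*l^3 - l^2 + 54*l - 72) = l*(l + 3)*(l^3 - 9*l^2 + 26*l - 24) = l*(l - 4)*(l + 3)*(l^2 - 5*l + 6) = l*(l - 4)*(l - 2)*(l + 3)*(l - 3)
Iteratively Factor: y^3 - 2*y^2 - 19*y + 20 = (y - 1)*(y^2 - y - 20) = (y - 1)*(y + 4)*(y - 5)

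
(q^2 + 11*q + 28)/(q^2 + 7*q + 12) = (q + 7)/(q + 3)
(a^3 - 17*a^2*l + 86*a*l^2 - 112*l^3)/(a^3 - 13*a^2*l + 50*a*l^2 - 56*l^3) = (a - 8*l)/(a - 4*l)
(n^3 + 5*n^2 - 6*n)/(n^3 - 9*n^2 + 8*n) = (n + 6)/(n - 8)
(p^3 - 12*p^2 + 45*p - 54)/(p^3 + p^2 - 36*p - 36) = (p^2 - 6*p + 9)/(p^2 + 7*p + 6)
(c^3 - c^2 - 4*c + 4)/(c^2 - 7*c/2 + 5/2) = 2*(c^2 - 4)/(2*c - 5)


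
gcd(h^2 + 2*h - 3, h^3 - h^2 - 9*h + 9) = h^2 + 2*h - 3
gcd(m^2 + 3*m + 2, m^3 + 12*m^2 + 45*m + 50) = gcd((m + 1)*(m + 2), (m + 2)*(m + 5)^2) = m + 2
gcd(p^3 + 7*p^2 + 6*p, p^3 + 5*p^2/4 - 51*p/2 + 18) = p + 6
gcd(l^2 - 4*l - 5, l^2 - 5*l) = l - 5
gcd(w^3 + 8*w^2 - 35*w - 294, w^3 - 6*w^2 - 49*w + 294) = w^2 + w - 42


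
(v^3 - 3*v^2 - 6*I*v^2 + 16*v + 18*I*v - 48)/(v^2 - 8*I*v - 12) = (v^3 + v^2*(-3 - 6*I) + v*(16 + 18*I) - 48)/(v^2 - 8*I*v - 12)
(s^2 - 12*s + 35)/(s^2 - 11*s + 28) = (s - 5)/(s - 4)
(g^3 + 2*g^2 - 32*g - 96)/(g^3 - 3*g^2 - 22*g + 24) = (g + 4)/(g - 1)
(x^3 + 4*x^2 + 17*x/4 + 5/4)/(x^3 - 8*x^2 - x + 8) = (x^2 + 3*x + 5/4)/(x^2 - 9*x + 8)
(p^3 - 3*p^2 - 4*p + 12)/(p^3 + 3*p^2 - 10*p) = (p^2 - p - 6)/(p*(p + 5))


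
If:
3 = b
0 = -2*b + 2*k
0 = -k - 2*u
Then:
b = 3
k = 3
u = -3/2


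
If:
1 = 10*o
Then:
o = 1/10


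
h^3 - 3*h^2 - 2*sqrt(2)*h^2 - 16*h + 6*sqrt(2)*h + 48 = (h - 3)*(h - 4*sqrt(2))*(h + 2*sqrt(2))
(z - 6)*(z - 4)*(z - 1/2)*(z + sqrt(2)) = z^4 - 21*z^3/2 + sqrt(2)*z^3 - 21*sqrt(2)*z^2/2 + 29*z^2 - 12*z + 29*sqrt(2)*z - 12*sqrt(2)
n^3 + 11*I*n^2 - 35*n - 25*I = (n + I)*(n + 5*I)^2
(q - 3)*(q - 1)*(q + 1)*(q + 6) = q^4 + 3*q^3 - 19*q^2 - 3*q + 18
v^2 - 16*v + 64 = (v - 8)^2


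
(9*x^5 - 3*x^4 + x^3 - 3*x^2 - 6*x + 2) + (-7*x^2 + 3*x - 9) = 9*x^5 - 3*x^4 + x^3 - 10*x^2 - 3*x - 7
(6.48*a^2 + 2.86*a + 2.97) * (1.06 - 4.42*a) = -28.6416*a^3 - 5.7724*a^2 - 10.0958*a + 3.1482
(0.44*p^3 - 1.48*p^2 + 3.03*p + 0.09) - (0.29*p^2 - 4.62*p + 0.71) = 0.44*p^3 - 1.77*p^2 + 7.65*p - 0.62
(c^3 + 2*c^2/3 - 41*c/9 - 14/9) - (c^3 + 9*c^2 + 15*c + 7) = -25*c^2/3 - 176*c/9 - 77/9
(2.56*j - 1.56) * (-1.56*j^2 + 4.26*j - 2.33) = -3.9936*j^3 + 13.3392*j^2 - 12.6104*j + 3.6348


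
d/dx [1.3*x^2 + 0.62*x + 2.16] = 2.6*x + 0.62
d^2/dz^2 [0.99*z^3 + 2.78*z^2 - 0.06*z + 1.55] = 5.94*z + 5.56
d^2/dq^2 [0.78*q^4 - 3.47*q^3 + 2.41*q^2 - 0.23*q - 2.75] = 9.36*q^2 - 20.82*q + 4.82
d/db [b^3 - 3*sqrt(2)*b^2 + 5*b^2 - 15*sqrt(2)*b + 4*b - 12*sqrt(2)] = 3*b^2 - 6*sqrt(2)*b + 10*b - 15*sqrt(2) + 4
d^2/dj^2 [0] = 0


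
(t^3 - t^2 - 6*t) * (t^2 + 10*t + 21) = t^5 + 9*t^4 + 5*t^3 - 81*t^2 - 126*t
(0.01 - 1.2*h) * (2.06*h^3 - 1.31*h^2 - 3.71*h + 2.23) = -2.472*h^4 + 1.5926*h^3 + 4.4389*h^2 - 2.7131*h + 0.0223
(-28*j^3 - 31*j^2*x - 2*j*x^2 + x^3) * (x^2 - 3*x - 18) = -28*j^3*x^2 + 84*j^3*x + 504*j^3 - 31*j^2*x^3 + 93*j^2*x^2 + 558*j^2*x - 2*j*x^4 + 6*j*x^3 + 36*j*x^2 + x^5 - 3*x^4 - 18*x^3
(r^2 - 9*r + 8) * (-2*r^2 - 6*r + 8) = -2*r^4 + 12*r^3 + 46*r^2 - 120*r + 64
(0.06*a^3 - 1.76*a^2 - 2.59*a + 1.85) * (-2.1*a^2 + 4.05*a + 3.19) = -0.126*a^5 + 3.939*a^4 - 1.4976*a^3 - 19.9889*a^2 - 0.769600000000001*a + 5.9015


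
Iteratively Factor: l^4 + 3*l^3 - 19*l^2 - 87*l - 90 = (l + 3)*(l^3 - 19*l - 30) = (l + 3)^2*(l^2 - 3*l - 10) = (l - 5)*(l + 3)^2*(l + 2)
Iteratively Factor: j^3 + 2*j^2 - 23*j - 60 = (j - 5)*(j^2 + 7*j + 12) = (j - 5)*(j + 4)*(j + 3)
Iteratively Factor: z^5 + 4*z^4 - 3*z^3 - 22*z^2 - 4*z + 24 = (z - 1)*(z^4 + 5*z^3 + 2*z^2 - 20*z - 24) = (z - 1)*(z + 2)*(z^3 + 3*z^2 - 4*z - 12) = (z - 2)*(z - 1)*(z + 2)*(z^2 + 5*z + 6) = (z - 2)*(z - 1)*(z + 2)^2*(z + 3)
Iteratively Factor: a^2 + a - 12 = (a + 4)*(a - 3)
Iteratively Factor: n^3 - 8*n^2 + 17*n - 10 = (n - 1)*(n^2 - 7*n + 10) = (n - 5)*(n - 1)*(n - 2)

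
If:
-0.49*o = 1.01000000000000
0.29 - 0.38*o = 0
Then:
No Solution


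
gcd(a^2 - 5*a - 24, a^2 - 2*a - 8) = 1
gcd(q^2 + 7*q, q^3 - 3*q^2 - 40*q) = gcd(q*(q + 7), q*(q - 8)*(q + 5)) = q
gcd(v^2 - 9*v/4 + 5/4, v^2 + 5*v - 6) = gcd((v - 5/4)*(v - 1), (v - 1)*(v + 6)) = v - 1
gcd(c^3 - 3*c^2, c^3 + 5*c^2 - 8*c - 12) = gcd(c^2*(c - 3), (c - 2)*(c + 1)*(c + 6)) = 1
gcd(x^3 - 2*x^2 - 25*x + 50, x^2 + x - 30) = x - 5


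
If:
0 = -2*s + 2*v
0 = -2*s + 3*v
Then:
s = 0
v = 0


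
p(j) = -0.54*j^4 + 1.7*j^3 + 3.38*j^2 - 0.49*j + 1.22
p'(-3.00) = 83.45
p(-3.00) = -56.53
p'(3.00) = 7.37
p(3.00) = 32.33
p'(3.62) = -11.65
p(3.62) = 31.65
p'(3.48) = -6.23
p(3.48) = 32.90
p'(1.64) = 14.79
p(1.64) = 13.10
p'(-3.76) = 161.01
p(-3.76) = -147.45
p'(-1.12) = 1.37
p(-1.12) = 2.77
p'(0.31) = 2.03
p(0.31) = 1.44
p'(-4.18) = 218.12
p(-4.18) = -226.69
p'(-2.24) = 34.23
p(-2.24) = -13.43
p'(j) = -2.16*j^3 + 5.1*j^2 + 6.76*j - 0.49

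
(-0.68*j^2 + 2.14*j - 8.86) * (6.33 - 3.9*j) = 2.652*j^3 - 12.6504*j^2 + 48.1002*j - 56.0838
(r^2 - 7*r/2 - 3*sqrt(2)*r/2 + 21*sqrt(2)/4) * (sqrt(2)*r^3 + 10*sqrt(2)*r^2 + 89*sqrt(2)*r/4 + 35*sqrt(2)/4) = sqrt(2)*r^5 - 3*r^4 + 13*sqrt(2)*r^4/2 - 39*r^3/2 - 51*sqrt(2)*r^3/4 - 553*sqrt(2)*r^2/8 + 153*r^2/4 - 245*sqrt(2)*r/8 + 1659*r/8 + 735/8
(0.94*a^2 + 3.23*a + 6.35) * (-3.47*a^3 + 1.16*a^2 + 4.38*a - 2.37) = -3.2618*a^5 - 10.1177*a^4 - 14.1705*a^3 + 19.2856*a^2 + 20.1579*a - 15.0495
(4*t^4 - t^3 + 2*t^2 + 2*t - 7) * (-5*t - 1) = -20*t^5 + t^4 - 9*t^3 - 12*t^2 + 33*t + 7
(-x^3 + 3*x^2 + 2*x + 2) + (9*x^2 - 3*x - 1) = -x^3 + 12*x^2 - x + 1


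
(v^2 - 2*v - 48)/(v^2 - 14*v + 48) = (v + 6)/(v - 6)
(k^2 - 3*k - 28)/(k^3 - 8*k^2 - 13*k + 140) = 1/(k - 5)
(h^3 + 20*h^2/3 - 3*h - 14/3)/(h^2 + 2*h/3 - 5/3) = (3*h^2 + 23*h + 14)/(3*h + 5)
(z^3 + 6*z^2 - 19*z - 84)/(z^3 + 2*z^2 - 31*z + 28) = (z + 3)/(z - 1)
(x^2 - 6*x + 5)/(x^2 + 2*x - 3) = (x - 5)/(x + 3)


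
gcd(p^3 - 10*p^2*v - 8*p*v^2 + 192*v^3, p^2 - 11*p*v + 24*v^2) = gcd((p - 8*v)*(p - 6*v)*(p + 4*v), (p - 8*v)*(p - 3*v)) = p - 8*v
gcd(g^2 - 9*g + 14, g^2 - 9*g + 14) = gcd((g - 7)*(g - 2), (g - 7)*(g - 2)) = g^2 - 9*g + 14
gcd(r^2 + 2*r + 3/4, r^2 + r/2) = r + 1/2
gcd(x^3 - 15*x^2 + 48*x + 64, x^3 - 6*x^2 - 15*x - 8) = x^2 - 7*x - 8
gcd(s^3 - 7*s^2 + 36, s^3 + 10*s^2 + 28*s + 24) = s + 2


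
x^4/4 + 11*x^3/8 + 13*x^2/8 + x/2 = x*(x/4 + 1)*(x + 1/2)*(x + 1)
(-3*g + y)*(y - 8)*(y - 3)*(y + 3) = -3*g*y^3 + 24*g*y^2 + 27*g*y - 216*g + y^4 - 8*y^3 - 9*y^2 + 72*y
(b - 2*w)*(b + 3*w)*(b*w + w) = b^3*w + b^2*w^2 + b^2*w - 6*b*w^3 + b*w^2 - 6*w^3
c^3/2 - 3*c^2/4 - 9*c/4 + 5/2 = (c/2 + 1)*(c - 5/2)*(c - 1)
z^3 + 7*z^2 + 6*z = z*(z + 1)*(z + 6)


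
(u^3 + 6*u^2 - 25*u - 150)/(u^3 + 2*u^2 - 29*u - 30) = (u + 5)/(u + 1)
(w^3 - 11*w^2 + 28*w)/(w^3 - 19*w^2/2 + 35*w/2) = 2*(w - 4)/(2*w - 5)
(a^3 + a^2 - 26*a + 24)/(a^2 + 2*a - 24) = a - 1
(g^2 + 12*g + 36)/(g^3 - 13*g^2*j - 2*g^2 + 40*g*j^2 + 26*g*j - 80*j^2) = (g^2 + 12*g + 36)/(g^3 - 13*g^2*j - 2*g^2 + 40*g*j^2 + 26*g*j - 80*j^2)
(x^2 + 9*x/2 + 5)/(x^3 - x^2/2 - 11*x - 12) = (2*x + 5)/(2*x^2 - 5*x - 12)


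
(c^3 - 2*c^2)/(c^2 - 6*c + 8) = c^2/(c - 4)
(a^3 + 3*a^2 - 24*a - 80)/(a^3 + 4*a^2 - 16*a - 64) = (a - 5)/(a - 4)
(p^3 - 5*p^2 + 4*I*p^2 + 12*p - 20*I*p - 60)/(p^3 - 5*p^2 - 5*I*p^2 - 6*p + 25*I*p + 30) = (p + 6*I)/(p - 3*I)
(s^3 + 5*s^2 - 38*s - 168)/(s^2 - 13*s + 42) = (s^2 + 11*s + 28)/(s - 7)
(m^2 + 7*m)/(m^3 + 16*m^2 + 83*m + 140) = m/(m^2 + 9*m + 20)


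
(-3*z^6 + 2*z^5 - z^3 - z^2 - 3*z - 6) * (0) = 0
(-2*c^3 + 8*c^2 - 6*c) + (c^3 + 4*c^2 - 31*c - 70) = -c^3 + 12*c^2 - 37*c - 70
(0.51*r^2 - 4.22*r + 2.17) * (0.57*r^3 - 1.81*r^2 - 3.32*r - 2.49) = 0.2907*r^5 - 3.3285*r^4 + 7.1819*r^3 + 8.8128*r^2 + 3.3034*r - 5.4033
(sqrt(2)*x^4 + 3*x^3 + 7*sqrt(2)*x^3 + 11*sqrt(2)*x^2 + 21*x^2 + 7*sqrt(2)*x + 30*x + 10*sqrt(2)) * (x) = sqrt(2)*x^5 + 3*x^4 + 7*sqrt(2)*x^4 + 11*sqrt(2)*x^3 + 21*x^3 + 7*sqrt(2)*x^2 + 30*x^2 + 10*sqrt(2)*x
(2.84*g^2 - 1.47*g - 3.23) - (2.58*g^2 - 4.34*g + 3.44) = 0.26*g^2 + 2.87*g - 6.67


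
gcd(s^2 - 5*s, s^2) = s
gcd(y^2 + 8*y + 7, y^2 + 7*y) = y + 7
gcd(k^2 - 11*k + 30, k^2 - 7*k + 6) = k - 6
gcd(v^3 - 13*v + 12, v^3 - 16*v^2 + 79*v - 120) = v - 3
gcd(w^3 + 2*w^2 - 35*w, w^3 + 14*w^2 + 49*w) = w^2 + 7*w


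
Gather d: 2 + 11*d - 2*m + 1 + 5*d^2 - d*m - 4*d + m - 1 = 5*d^2 + d*(7 - m) - m + 2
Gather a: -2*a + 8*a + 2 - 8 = 6*a - 6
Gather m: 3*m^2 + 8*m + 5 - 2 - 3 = 3*m^2 + 8*m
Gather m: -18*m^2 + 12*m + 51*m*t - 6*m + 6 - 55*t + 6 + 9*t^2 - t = -18*m^2 + m*(51*t + 6) + 9*t^2 - 56*t + 12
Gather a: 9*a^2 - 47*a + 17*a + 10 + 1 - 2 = 9*a^2 - 30*a + 9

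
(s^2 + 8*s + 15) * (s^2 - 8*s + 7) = s^4 - 42*s^2 - 64*s + 105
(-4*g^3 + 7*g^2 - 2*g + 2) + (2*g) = -4*g^3 + 7*g^2 + 2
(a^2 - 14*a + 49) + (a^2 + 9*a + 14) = 2*a^2 - 5*a + 63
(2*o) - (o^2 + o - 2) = -o^2 + o + 2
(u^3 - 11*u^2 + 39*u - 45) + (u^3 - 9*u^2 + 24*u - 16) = 2*u^3 - 20*u^2 + 63*u - 61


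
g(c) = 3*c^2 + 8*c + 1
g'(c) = 6*c + 8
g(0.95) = 11.31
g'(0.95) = 13.70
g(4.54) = 99.15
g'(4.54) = 35.24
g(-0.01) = 0.92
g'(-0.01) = 7.94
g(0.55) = 6.31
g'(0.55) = 11.30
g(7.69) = 239.93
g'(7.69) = 54.14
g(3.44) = 64.02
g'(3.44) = 28.64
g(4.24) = 88.85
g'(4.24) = 33.44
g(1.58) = 21.13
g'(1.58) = 17.48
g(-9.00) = 172.00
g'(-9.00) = -46.00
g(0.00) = 1.00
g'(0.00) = 8.00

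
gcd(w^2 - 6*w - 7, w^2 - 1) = w + 1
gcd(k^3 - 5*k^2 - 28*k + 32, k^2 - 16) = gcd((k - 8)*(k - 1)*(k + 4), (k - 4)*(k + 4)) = k + 4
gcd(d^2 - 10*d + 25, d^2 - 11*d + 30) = d - 5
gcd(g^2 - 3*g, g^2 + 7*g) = g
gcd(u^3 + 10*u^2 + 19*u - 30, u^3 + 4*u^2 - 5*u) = u^2 + 4*u - 5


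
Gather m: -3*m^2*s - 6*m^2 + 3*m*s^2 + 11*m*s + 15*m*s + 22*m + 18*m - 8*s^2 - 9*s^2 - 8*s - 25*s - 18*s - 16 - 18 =m^2*(-3*s - 6) + m*(3*s^2 + 26*s + 40) - 17*s^2 - 51*s - 34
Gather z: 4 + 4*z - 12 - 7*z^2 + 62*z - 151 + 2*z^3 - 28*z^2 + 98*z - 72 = 2*z^3 - 35*z^2 + 164*z - 231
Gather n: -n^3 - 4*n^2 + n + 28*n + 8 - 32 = -n^3 - 4*n^2 + 29*n - 24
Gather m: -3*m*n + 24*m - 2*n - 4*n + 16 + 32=m*(24 - 3*n) - 6*n + 48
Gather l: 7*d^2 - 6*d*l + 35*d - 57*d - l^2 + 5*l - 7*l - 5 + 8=7*d^2 - 22*d - l^2 + l*(-6*d - 2) + 3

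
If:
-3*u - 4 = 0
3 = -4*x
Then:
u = -4/3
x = -3/4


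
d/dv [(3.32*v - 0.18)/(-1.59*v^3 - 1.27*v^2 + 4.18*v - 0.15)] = (10.5576*v^3 + 3.3578*v^2 - 0.4572*v + 0.2544)/(2.5281*v^6 + 4.0386*v^5 - 11.6795*v^4 - 10.1402*v^3 + 17.8534*v^2 - 1.254*v + 0.0225)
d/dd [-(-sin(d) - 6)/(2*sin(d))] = -3*cos(d)/sin(d)^2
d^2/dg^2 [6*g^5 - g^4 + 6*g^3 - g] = 12*g*(10*g^2 - g + 3)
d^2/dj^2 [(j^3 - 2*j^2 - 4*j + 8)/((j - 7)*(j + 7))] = 90*(j^3 - 6*j^2 + 147*j - 98)/(j^6 - 147*j^4 + 7203*j^2 - 117649)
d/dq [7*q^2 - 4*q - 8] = 14*q - 4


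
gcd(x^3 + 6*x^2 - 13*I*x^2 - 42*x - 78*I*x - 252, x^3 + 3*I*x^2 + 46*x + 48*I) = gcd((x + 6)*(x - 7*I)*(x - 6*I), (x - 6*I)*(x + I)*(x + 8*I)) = x - 6*I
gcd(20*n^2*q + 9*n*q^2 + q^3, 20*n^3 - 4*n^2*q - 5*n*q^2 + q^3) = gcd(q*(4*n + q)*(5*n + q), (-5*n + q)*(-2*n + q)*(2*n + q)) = 1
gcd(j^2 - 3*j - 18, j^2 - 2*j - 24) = j - 6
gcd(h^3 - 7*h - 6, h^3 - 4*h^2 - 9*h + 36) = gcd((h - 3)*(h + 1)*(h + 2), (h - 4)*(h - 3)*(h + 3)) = h - 3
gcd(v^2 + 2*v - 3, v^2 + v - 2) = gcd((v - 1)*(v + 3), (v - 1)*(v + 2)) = v - 1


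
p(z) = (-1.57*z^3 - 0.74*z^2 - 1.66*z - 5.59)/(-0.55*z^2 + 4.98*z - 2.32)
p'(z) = (1.1*z - 4.98)*(-1.57*z^3 - 0.74*z^2 - 1.66*z - 5.59)/(-0.55*z^2 + 4.98*z - 2.32)^2 + (-4.71*z^2 - 1.48*z - 1.66)/(-0.55*z^2 + 4.98*z - 2.32)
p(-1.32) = 0.11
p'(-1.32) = 0.87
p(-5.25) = -4.81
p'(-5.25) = 1.65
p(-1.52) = -0.07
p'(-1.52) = 0.88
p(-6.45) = -6.90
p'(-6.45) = 1.83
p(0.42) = 20.08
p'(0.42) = 288.33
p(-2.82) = -1.37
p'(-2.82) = 1.15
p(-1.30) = 0.13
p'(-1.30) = 0.88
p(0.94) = -4.86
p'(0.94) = 6.37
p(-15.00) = -25.66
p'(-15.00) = 2.43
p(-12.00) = -18.55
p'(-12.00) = 2.30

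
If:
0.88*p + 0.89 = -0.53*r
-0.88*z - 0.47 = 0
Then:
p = -0.602272727272727*r - 1.01136363636364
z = -0.53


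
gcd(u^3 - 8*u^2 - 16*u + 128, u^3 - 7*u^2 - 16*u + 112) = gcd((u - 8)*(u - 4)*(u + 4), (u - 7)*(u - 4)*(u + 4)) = u^2 - 16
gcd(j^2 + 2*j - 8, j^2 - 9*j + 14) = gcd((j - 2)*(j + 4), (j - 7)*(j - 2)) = j - 2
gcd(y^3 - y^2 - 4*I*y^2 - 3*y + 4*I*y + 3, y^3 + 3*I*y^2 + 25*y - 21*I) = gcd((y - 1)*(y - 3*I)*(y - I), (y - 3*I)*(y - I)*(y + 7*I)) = y^2 - 4*I*y - 3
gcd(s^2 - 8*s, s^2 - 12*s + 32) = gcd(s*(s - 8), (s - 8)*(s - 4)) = s - 8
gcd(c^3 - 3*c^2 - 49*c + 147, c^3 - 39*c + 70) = c + 7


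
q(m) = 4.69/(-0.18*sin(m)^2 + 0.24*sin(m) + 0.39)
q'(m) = 4.69*(0.36*sin(m)*cos(m) - 0.24*cos(m))/(-0.18*sin(m)^2 + 0.24*sin(m) + 0.39)^2 = (1.6884*sin(m) - 1.1256)*cos(m)/(-0.18*sin(m)^2 + 0.24*sin(m) + 0.39)^2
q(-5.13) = 10.22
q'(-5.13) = 0.80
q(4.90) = -240.18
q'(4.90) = -1361.96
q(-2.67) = 19.24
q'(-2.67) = 28.36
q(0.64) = 10.00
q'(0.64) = -0.43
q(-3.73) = 10.03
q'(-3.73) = 0.72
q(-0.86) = 44.78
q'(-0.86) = -143.04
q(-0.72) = 30.56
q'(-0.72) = -71.45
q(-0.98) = 70.49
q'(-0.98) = -318.11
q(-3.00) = 13.30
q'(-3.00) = 10.86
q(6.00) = 15.18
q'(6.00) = -16.08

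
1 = 1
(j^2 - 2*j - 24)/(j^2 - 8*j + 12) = (j + 4)/(j - 2)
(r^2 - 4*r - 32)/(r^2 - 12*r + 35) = (r^2 - 4*r - 32)/(r^2 - 12*r + 35)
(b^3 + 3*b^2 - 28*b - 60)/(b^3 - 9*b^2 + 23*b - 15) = (b^2 + 8*b + 12)/(b^2 - 4*b + 3)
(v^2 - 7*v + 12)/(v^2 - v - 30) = (-v^2 + 7*v - 12)/(-v^2 + v + 30)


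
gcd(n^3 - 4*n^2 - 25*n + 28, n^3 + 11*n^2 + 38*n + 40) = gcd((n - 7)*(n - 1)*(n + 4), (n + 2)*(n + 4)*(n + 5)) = n + 4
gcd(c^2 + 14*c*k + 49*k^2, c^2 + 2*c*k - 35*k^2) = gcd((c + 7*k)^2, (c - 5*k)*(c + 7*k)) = c + 7*k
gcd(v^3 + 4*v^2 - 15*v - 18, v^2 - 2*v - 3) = v^2 - 2*v - 3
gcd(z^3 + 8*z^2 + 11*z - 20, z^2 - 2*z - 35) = z + 5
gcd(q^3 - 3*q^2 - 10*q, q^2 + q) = q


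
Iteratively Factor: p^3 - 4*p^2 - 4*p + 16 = (p - 2)*(p^2 - 2*p - 8) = (p - 2)*(p + 2)*(p - 4)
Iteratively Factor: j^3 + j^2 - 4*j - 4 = (j + 1)*(j^2 - 4) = (j - 2)*(j + 1)*(j + 2)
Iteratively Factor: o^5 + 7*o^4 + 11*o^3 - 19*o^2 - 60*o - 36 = (o + 3)*(o^4 + 4*o^3 - o^2 - 16*o - 12) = (o + 3)^2*(o^3 + o^2 - 4*o - 4) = (o - 2)*(o + 3)^2*(o^2 + 3*o + 2) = (o - 2)*(o + 1)*(o + 3)^2*(o + 2)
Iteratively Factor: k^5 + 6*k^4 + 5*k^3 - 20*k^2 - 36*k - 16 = (k + 2)*(k^4 + 4*k^3 - 3*k^2 - 14*k - 8) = (k + 1)*(k + 2)*(k^3 + 3*k^2 - 6*k - 8) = (k - 2)*(k + 1)*(k + 2)*(k^2 + 5*k + 4) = (k - 2)*(k + 1)*(k + 2)*(k + 4)*(k + 1)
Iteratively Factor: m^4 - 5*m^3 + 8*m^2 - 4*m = (m - 2)*(m^3 - 3*m^2 + 2*m) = (m - 2)*(m - 1)*(m^2 - 2*m) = m*(m - 2)*(m - 1)*(m - 2)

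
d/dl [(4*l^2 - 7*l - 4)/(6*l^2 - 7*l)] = 2*(7*l^2 + 24*l - 14)/(l^2*(36*l^2 - 84*l + 49))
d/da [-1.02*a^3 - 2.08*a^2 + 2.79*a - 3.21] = -3.06*a^2 - 4.16*a + 2.79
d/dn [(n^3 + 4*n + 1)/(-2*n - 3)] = (-4*n^3 - 9*n^2 - 10)/(4*n^2 + 12*n + 9)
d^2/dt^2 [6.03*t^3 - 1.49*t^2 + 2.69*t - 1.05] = 36.18*t - 2.98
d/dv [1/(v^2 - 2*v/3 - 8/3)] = 6*(1 - 3*v)/(-3*v^2 + 2*v + 8)^2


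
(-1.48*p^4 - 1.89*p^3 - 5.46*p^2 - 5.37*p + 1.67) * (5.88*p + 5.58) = -8.7024*p^5 - 19.3716*p^4 - 42.651*p^3 - 62.0424*p^2 - 20.145*p + 9.3186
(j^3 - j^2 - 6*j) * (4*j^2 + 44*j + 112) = 4*j^5 + 40*j^4 + 44*j^3 - 376*j^2 - 672*j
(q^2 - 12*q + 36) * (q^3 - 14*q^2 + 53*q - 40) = q^5 - 26*q^4 + 257*q^3 - 1180*q^2 + 2388*q - 1440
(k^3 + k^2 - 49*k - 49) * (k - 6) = k^4 - 5*k^3 - 55*k^2 + 245*k + 294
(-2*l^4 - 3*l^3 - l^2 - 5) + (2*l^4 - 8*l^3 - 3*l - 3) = -11*l^3 - l^2 - 3*l - 8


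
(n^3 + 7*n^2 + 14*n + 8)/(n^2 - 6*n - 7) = (n^2 + 6*n + 8)/(n - 7)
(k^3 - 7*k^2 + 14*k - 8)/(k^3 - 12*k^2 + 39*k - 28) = (k - 2)/(k - 7)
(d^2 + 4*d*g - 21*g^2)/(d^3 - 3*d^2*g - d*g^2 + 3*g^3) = (d + 7*g)/(d^2 - g^2)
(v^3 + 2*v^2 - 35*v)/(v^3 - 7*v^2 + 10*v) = (v + 7)/(v - 2)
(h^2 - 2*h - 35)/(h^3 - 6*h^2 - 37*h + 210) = (h + 5)/(h^2 + h - 30)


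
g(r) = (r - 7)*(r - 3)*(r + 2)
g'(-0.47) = 9.18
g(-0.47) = 39.66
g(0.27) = 41.71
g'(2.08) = -19.30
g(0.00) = 42.00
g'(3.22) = -19.41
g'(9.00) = 100.00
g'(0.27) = -3.10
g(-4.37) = -198.60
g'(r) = (r - 7)*(r - 3) + (r - 7)*(r + 2) + (r - 3)*(r + 2)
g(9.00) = 132.00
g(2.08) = 18.47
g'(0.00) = 1.00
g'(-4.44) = 131.18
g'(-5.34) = 171.99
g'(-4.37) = 128.21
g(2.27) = 14.74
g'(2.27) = -19.86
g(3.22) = -4.34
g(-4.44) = -207.68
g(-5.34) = -343.74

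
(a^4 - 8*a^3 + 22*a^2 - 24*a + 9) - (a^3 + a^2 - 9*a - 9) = a^4 - 9*a^3 + 21*a^2 - 15*a + 18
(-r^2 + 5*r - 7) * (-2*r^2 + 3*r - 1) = 2*r^4 - 13*r^3 + 30*r^2 - 26*r + 7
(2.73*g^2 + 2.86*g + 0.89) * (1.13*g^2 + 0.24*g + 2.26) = 3.0849*g^4 + 3.887*g^3 + 7.8619*g^2 + 6.6772*g + 2.0114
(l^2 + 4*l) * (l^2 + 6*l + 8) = l^4 + 10*l^3 + 32*l^2 + 32*l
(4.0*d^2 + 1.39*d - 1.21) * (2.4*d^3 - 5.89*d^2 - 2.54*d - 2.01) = 9.6*d^5 - 20.224*d^4 - 21.2511*d^3 - 4.4437*d^2 + 0.279500000000001*d + 2.4321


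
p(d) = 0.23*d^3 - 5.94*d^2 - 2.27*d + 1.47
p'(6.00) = -48.71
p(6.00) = -176.31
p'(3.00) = -31.70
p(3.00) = -52.59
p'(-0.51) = 3.97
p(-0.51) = 1.05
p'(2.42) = -26.98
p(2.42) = -35.55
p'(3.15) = -32.85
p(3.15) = -57.43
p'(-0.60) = 5.11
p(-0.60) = 0.64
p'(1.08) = -14.30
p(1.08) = -7.62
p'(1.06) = -14.09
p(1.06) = -7.34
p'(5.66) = -47.41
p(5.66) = -159.97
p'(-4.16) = 59.09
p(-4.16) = -108.44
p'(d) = 0.69*d^2 - 11.88*d - 2.27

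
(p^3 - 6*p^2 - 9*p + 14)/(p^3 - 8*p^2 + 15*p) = (p^3 - 6*p^2 - 9*p + 14)/(p*(p^2 - 8*p + 15))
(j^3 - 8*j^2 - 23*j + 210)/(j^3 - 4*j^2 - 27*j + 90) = (j - 7)/(j - 3)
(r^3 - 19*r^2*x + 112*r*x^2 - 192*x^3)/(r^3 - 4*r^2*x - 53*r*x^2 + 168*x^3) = (r - 8*x)/(r + 7*x)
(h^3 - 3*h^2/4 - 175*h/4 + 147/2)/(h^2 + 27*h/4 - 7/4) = (4*h^2 - 31*h + 42)/(4*h - 1)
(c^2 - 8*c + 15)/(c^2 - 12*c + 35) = (c - 3)/(c - 7)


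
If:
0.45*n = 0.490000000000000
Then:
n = 1.09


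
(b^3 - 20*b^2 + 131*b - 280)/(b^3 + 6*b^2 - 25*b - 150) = (b^2 - 15*b + 56)/(b^2 + 11*b + 30)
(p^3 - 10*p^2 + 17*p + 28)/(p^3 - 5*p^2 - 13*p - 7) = (p - 4)/(p + 1)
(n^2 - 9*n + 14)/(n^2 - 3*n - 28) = (n - 2)/(n + 4)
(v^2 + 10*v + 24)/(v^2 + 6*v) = (v + 4)/v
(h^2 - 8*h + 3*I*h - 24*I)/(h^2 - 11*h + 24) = (h + 3*I)/(h - 3)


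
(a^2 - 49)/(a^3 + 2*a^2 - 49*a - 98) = 1/(a + 2)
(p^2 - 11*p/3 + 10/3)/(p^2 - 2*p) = (p - 5/3)/p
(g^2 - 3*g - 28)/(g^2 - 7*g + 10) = (g^2 - 3*g - 28)/(g^2 - 7*g + 10)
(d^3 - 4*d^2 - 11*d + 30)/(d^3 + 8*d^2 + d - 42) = (d - 5)/(d + 7)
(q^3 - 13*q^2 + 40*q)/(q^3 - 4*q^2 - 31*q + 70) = q*(q^2 - 13*q + 40)/(q^3 - 4*q^2 - 31*q + 70)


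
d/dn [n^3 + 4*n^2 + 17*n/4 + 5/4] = 3*n^2 + 8*n + 17/4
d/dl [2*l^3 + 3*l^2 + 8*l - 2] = 6*l^2 + 6*l + 8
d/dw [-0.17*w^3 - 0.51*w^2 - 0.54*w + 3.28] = -0.51*w^2 - 1.02*w - 0.54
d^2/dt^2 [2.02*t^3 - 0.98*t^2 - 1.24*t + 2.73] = 12.12*t - 1.96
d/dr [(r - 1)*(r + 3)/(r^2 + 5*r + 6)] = 3/(r^2 + 4*r + 4)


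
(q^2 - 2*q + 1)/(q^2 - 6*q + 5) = (q - 1)/(q - 5)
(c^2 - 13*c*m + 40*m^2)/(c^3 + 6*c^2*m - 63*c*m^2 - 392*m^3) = (c - 5*m)/(c^2 + 14*c*m + 49*m^2)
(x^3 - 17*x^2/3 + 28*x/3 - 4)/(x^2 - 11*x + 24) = (3*x^2 - 8*x + 4)/(3*(x - 8))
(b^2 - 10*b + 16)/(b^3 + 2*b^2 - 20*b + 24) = (b - 8)/(b^2 + 4*b - 12)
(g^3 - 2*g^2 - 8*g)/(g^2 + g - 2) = g*(g - 4)/(g - 1)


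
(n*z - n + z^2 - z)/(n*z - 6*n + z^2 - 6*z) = (z - 1)/(z - 6)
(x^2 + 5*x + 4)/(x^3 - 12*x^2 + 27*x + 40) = (x + 4)/(x^2 - 13*x + 40)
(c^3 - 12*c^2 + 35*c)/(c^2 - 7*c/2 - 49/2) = 2*c*(c - 5)/(2*c + 7)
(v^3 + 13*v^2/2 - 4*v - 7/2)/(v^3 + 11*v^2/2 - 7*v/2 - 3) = (v + 7)/(v + 6)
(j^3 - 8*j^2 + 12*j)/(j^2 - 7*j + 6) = j*(j - 2)/(j - 1)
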